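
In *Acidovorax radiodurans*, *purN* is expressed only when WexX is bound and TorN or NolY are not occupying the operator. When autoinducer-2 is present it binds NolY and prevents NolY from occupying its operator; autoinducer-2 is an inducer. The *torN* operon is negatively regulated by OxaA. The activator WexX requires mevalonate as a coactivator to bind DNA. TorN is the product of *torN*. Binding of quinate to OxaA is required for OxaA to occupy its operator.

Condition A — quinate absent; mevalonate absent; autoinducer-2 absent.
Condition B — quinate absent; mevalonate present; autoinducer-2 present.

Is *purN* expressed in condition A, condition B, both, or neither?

Condition A:
Quinate is absent, so OxaA is inactive.
With no repressor bound, *torN* is transcribed.
So TorN is produced and active.
Mevalonate is absent, so WexX is inactive.
Autoinducer-2 is absent, so NolY is active.
With repressor TorN bound, *purN* is not transcribed.
→ *purN* is OFF in A.
Condition B:
Quinate is absent, so OxaA is inactive.
With no repressor bound, *torN* is transcribed.
So TorN is produced and active.
Mevalonate is present, so WexX is active.
Autoinducer-2 is present, so NolY is inactive.
With repressor TorN bound, *purN* is not transcribed.
→ *purN* is OFF in B.

neither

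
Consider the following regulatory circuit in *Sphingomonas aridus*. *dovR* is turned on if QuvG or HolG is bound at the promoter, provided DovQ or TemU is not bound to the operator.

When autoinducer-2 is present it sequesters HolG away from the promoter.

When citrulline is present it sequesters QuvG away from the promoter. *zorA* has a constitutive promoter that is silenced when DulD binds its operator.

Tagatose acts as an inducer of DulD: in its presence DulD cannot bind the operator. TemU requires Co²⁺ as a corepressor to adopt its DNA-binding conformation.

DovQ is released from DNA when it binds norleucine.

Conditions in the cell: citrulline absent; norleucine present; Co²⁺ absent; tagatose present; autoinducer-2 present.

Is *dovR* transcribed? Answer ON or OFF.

ON

Norleucine is present, so DovQ is inactive.
Citrulline is absent, so QuvG is active.
Autoinducer-2 is present, so HolG is inactive.
Co²⁺ is absent, so TemU is inactive.
Activator QuvG is present, so *dovR* is transcribed.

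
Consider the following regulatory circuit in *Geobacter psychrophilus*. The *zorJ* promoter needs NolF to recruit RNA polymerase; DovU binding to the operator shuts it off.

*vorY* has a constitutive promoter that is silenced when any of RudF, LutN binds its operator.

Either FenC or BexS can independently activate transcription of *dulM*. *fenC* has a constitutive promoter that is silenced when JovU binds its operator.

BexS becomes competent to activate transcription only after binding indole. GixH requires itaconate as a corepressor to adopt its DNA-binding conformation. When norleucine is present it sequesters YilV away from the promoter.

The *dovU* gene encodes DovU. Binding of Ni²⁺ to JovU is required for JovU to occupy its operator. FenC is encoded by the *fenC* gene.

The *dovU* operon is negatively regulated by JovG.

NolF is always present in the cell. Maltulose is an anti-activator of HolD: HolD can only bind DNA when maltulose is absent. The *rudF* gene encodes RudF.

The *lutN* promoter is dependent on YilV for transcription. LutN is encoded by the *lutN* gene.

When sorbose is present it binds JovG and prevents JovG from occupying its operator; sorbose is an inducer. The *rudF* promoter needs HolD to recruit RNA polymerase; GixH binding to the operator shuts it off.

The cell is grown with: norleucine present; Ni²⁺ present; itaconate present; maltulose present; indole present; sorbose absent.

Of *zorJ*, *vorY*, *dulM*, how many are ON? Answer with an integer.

NolF is produced constitutively and is active.
Sorbose is absent, so JovG is active.
With repressor JovG bound, *dovU* is not transcribed.
So DovU is not produced.
No repressor is bound and NolF is active, so *zorJ* is transcribed.
→ *zorJ* is ON.
Maltulose is present, so HolD is inactive.
Itaconate is present, so GixH is active.
With repressor GixH bound, *rudF* is not transcribed.
So RudF is not produced.
Norleucine is present, so YilV is inactive.
Required activator YilV is absent, so *lutN* is not transcribed.
So LutN is not produced.
With no repressor bound, *vorY* is transcribed.
→ *vorY* is ON.
Ni²⁺ is present, so JovU is active.
With repressor JovU bound, *fenC* is not transcribed.
So FenC is not produced.
Indole is present, so BexS is active.
Activator BexS is present, so *dulM* is transcribed.
→ *dulM* is ON.
3 of the 3 genes are transcribed.

3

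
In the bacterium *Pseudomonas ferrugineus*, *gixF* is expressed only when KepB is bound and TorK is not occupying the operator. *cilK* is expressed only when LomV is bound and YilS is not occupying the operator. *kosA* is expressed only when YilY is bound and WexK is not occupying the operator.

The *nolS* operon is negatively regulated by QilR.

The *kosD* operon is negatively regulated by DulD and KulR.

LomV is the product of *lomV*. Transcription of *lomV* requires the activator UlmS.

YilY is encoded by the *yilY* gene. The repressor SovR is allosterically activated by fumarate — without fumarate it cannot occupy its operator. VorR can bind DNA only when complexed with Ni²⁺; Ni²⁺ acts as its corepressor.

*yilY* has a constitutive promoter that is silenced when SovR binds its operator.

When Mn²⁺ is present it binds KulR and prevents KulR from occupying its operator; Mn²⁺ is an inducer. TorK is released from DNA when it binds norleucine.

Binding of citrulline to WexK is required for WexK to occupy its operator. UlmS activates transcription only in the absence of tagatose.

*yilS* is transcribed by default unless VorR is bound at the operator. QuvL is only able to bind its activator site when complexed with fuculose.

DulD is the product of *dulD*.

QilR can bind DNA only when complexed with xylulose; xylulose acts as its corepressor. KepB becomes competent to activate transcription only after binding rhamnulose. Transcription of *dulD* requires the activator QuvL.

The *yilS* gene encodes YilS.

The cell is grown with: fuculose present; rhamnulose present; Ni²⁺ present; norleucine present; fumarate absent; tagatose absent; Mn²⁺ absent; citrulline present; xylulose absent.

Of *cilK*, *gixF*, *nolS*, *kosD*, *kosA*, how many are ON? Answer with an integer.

3

Ni²⁺ is present, so VorR is active.
With repressor VorR bound, *yilS* is not transcribed.
So YilS is not produced.
Tagatose is absent, so UlmS is active.
No repressor is bound and UlmS is active, so *lomV* is transcribed.
So LomV is produced and active.
No repressor is bound and LomV is active, so *cilK* is transcribed.
→ *cilK* is ON.
Rhamnulose is present, so KepB is active.
Norleucine is present, so TorK is inactive.
No repressor is bound and KepB is active, so *gixF* is transcribed.
→ *gixF* is ON.
Xylulose is absent, so QilR is inactive.
With no repressor bound, *nolS* is transcribed.
→ *nolS* is ON.
Fuculose is present, so QuvL is active.
No repressor is bound and QuvL is active, so *dulD* is transcribed.
So DulD is produced and active.
Mn²⁺ is absent, so KulR is active.
With repressor DulD bound, *kosD* is not transcribed.
→ *kosD* is OFF.
Citrulline is present, so WexK is active.
Fumarate is absent, so SovR is inactive.
With no repressor bound, *yilY* is transcribed.
So YilY is produced and active.
With repressor WexK bound, *kosA* is not transcribed.
→ *kosA* is OFF.
3 of the 5 genes are transcribed.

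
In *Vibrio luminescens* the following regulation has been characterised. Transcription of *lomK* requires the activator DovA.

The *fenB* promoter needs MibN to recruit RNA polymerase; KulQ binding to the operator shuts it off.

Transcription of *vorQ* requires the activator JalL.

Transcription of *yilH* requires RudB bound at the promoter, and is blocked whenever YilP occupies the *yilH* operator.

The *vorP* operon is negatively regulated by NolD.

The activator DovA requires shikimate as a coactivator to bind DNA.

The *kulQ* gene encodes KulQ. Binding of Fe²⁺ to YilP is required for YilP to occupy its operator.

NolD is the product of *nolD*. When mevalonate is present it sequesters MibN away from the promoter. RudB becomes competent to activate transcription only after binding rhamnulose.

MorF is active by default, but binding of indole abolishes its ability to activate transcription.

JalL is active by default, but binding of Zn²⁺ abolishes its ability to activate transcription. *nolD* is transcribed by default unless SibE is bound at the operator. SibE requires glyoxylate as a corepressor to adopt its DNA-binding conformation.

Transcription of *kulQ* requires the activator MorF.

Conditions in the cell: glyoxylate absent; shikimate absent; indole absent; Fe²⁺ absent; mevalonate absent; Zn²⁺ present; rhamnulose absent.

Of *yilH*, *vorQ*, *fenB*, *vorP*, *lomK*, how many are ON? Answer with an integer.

Rhamnulose is absent, so RudB is inactive.
Fe²⁺ is absent, so YilP is inactive.
Required activator RudB is absent, so *yilH* is not transcribed.
→ *yilH* is OFF.
Zn²⁺ is present, so JalL is inactive.
Required activator JalL is absent, so *vorQ* is not transcribed.
→ *vorQ* is OFF.
Indole is absent, so MorF is active.
No repressor is bound and MorF is active, so *kulQ* is transcribed.
So KulQ is produced and active.
Mevalonate is absent, so MibN is active.
With repressor KulQ bound, *fenB* is not transcribed.
→ *fenB* is OFF.
Glyoxylate is absent, so SibE is inactive.
With no repressor bound, *nolD* is transcribed.
So NolD is produced and active.
With repressor NolD bound, *vorP* is not transcribed.
→ *vorP* is OFF.
Shikimate is absent, so DovA is inactive.
Required activator DovA is absent, so *lomK* is not transcribed.
→ *lomK* is OFF.
0 of the 5 genes are transcribed.

0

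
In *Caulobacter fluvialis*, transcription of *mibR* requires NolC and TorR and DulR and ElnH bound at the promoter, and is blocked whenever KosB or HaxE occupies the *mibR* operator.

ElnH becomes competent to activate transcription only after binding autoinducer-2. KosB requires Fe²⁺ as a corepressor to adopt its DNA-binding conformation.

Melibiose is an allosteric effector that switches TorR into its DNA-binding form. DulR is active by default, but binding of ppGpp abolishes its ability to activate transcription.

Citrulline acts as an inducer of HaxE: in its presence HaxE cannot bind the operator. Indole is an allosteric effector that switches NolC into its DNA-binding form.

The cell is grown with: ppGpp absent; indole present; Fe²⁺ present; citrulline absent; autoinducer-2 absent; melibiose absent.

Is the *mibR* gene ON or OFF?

OFF

Fe²⁺ is present, so KosB is active.
Indole is present, so NolC is active.
Melibiose is absent, so TorR is inactive.
ppGpp is absent, so DulR is active.
Autoinducer-2 is absent, so ElnH is inactive.
Citrulline is absent, so HaxE is active.
With repressor KosB bound, *mibR* is not transcribed.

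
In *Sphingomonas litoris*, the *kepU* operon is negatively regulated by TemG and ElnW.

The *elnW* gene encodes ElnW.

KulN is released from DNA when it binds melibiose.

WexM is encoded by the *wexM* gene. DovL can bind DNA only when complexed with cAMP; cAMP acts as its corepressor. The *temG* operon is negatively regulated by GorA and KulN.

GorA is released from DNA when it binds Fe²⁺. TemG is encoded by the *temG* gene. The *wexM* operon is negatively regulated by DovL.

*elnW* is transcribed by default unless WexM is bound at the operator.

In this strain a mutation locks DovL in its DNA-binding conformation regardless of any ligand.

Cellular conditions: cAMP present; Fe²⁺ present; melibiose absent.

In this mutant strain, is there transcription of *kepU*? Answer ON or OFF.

OFF

Fe²⁺ is present, so GorA is inactive.
Melibiose is absent, so KulN is active.
With repressor KulN bound, *temG* is not transcribed.
So TemG is not produced.
DovL is constitutively active in this strain.
With repressor DovL bound, *wexM* is not transcribed.
So WexM is not produced.
With no repressor bound, *elnW* is transcribed.
So ElnW is produced and active.
With repressor ElnW bound, *kepU* is not transcribed.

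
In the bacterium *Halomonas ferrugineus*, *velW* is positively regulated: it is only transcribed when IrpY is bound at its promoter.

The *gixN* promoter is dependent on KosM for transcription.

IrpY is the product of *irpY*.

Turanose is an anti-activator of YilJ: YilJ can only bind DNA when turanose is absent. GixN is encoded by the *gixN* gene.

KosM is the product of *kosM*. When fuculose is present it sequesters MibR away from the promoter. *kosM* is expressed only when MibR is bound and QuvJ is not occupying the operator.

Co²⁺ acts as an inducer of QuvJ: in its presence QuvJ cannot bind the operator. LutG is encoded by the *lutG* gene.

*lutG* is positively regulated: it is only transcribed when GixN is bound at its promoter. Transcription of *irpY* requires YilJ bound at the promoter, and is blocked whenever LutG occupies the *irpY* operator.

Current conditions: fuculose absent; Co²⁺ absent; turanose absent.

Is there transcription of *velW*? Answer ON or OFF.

Co²⁺ is absent, so QuvJ is active.
Fuculose is absent, so MibR is active.
With repressor QuvJ bound, *kosM* is not transcribed.
So KosM is not produced.
Required activator KosM is absent, so *gixN* is not transcribed.
So GixN is not produced.
Required activator GixN is absent, so *lutG* is not transcribed.
So LutG is not produced.
Turanose is absent, so YilJ is active.
No repressor is bound and YilJ is active, so *irpY* is transcribed.
So IrpY is produced and active.
No repressor is bound and IrpY is active, so *velW* is transcribed.

ON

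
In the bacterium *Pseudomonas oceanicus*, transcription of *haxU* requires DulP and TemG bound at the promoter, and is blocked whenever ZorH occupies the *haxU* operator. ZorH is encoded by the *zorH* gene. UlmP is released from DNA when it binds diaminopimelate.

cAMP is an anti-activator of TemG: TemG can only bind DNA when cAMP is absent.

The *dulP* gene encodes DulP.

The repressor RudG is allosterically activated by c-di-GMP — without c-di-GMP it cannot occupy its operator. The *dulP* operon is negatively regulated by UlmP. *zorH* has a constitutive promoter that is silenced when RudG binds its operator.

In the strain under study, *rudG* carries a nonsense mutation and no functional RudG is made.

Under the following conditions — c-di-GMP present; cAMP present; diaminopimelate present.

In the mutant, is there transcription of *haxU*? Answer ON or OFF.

OFF

Diaminopimelate is present, so UlmP is inactive.
With no repressor bound, *dulP* is transcribed.
So DulP is produced and active.
RudG is non-functional in this strain, so it has no effect.
With no repressor bound, *zorH* is transcribed.
So ZorH is produced and active.
cAMP is present, so TemG is inactive.
With repressor ZorH bound, *haxU* is not transcribed.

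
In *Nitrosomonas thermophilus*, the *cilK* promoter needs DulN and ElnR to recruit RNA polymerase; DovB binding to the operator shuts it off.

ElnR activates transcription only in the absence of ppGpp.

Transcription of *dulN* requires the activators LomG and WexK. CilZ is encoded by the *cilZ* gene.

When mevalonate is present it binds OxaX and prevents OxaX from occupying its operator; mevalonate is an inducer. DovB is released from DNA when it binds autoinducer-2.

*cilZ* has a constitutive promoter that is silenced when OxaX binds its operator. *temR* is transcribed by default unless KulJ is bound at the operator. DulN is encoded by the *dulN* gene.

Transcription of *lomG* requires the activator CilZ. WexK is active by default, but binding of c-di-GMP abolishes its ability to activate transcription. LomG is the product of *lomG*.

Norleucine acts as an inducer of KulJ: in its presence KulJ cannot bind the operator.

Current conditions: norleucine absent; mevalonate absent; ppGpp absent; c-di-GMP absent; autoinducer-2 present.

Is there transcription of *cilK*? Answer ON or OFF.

OFF

Mevalonate is absent, so OxaX is active.
With repressor OxaX bound, *cilZ* is not transcribed.
So CilZ is not produced.
Required activator CilZ is absent, so *lomG* is not transcribed.
So LomG is not produced.
c-di-GMP is absent, so WexK is active.
Required activator LomG is absent, so *dulN* is not transcribed.
So DulN is not produced.
Autoinducer-2 is present, so DovB is inactive.
ppGpp is absent, so ElnR is active.
Required activator DulN is absent, so *cilK* is not transcribed.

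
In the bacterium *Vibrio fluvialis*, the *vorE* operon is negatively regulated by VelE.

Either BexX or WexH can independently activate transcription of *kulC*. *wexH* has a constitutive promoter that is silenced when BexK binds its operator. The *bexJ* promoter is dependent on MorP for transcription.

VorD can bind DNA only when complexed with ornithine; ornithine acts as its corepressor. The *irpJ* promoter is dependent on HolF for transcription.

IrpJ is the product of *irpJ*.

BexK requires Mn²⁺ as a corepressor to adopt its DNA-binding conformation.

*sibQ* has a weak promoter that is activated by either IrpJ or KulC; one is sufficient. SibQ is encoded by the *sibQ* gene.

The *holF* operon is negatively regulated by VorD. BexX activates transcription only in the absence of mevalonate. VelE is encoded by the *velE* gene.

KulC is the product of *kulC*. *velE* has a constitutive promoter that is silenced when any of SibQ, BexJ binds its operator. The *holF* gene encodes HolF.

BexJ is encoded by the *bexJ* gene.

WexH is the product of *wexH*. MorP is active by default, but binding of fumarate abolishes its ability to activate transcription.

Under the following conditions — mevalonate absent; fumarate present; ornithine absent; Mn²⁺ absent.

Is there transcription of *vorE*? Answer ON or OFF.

Ornithine is absent, so VorD is inactive.
With no repressor bound, *holF* is transcribed.
So HolF is produced and active.
No repressor is bound and HolF is active, so *irpJ* is transcribed.
So IrpJ is produced and active.
Mevalonate is absent, so BexX is active.
Mn²⁺ is absent, so BexK is inactive.
With no repressor bound, *wexH* is transcribed.
So WexH is produced and active.
Activator BexX is present, so *kulC* is transcribed.
So KulC is produced and active.
Activator IrpJ is present, so *sibQ* is transcribed.
So SibQ is produced and active.
Fumarate is present, so MorP is inactive.
Required activator MorP is absent, so *bexJ* is not transcribed.
So BexJ is not produced.
With repressor SibQ bound, *velE* is not transcribed.
So VelE is not produced.
With no repressor bound, *vorE* is transcribed.

ON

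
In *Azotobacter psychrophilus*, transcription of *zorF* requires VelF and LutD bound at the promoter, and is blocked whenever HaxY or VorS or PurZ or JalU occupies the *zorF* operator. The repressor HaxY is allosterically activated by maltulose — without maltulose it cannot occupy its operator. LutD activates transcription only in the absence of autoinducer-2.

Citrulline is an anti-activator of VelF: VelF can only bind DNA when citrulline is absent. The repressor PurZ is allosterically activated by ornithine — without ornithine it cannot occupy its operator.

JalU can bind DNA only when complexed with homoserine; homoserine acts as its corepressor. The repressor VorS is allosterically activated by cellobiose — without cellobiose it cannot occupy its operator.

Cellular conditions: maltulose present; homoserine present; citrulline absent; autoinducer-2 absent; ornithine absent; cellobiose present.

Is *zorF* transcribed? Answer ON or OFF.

Maltulose is present, so HaxY is active.
Citrulline is absent, so VelF is active.
Cellobiose is present, so VorS is active.
Ornithine is absent, so PurZ is inactive.
Autoinducer-2 is absent, so LutD is active.
Homoserine is present, so JalU is active.
With repressor HaxY bound, *zorF* is not transcribed.

OFF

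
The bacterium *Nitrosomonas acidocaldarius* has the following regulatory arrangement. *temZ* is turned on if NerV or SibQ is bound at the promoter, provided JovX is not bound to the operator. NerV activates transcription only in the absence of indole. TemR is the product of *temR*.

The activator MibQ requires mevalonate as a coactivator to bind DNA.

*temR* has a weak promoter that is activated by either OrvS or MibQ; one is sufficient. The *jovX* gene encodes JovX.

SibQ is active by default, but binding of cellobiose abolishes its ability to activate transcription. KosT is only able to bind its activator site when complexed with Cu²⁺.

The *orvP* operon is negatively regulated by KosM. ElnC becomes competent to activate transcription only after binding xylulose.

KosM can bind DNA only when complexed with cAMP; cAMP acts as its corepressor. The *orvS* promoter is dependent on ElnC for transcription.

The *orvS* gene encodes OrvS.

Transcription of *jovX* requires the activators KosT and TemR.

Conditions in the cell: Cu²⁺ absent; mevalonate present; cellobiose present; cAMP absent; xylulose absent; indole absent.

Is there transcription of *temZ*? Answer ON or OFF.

Indole is absent, so NerV is active.
Cellobiose is present, so SibQ is inactive.
Cu²⁺ is absent, so KosT is inactive.
Xylulose is absent, so ElnC is inactive.
Required activator ElnC is absent, so *orvS* is not transcribed.
So OrvS is not produced.
Mevalonate is present, so MibQ is active.
Activator MibQ is present, so *temR* is transcribed.
So TemR is produced and active.
Required activator KosT is absent, so *jovX* is not transcribed.
So JovX is not produced.
Activator NerV is present, so *temZ* is transcribed.

ON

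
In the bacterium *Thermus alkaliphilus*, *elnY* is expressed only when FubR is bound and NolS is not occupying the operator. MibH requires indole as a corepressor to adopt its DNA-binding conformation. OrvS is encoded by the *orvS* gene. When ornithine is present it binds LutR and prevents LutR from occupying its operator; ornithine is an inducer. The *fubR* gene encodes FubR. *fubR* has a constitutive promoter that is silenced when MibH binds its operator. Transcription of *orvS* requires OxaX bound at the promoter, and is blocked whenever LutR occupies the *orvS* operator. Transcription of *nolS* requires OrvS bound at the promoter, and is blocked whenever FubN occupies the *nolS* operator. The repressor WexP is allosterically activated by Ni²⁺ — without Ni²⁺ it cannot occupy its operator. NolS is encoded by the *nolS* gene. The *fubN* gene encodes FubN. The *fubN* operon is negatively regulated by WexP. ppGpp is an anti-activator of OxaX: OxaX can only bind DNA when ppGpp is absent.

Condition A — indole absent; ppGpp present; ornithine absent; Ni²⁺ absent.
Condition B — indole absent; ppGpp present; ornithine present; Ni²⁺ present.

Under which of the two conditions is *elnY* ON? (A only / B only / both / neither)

Condition A:
Indole is absent, so MibH is inactive.
With no repressor bound, *fubR* is transcribed.
So FubR is produced and active.
ppGpp is present, so OxaX is inactive.
Ornithine is absent, so LutR is active.
With repressor LutR bound, *orvS* is not transcribed.
So OrvS is not produced.
Ni²⁺ is absent, so WexP is inactive.
With no repressor bound, *fubN* is transcribed.
So FubN is produced and active.
With repressor FubN bound, *nolS* is not transcribed.
So NolS is not produced.
No repressor is bound and FubR is active, so *elnY* is transcribed.
→ *elnY* is ON in A.
Condition B:
Indole is absent, so MibH is inactive.
With no repressor bound, *fubR* is transcribed.
So FubR is produced and active.
ppGpp is present, so OxaX is inactive.
Ornithine is present, so LutR is inactive.
Required activator OxaX is absent, so *orvS* is not transcribed.
So OrvS is not produced.
Ni²⁺ is present, so WexP is active.
With repressor WexP bound, *fubN* is not transcribed.
So FubN is not produced.
Required activator OrvS is absent, so *nolS* is not transcribed.
So NolS is not produced.
No repressor is bound and FubR is active, so *elnY* is transcribed.
→ *elnY* is ON in B.

both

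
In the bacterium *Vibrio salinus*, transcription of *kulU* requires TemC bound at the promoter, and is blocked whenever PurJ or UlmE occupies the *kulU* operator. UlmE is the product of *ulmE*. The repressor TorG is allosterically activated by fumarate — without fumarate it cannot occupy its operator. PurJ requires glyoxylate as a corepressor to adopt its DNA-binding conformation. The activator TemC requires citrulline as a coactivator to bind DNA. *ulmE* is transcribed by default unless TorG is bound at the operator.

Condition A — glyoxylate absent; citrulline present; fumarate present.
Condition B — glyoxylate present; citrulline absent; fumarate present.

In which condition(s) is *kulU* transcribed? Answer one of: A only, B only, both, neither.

Condition A:
Glyoxylate is absent, so PurJ is inactive.
Citrulline is present, so TemC is active.
Fumarate is present, so TorG is active.
With repressor TorG bound, *ulmE* is not transcribed.
So UlmE is not produced.
No repressor is bound and TemC is active, so *kulU* is transcribed.
→ *kulU* is ON in A.
Condition B:
Glyoxylate is present, so PurJ is active.
Citrulline is absent, so TemC is inactive.
Fumarate is present, so TorG is active.
With repressor TorG bound, *ulmE* is not transcribed.
So UlmE is not produced.
With repressor PurJ bound, *kulU* is not transcribed.
→ *kulU* is OFF in B.

A only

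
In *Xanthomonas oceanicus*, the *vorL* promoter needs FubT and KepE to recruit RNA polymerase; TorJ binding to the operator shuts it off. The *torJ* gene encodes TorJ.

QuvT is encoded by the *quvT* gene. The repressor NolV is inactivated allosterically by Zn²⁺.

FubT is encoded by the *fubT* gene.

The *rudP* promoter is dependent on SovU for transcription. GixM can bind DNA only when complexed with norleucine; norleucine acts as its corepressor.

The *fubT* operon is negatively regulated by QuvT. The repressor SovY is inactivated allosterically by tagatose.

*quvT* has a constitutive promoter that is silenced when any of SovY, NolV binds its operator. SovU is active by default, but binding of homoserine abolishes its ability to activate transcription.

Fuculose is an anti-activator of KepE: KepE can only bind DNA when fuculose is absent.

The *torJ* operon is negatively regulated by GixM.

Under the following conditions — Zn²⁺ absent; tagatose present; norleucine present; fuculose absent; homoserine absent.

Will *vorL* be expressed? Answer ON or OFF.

Tagatose is present, so SovY is inactive.
Zn²⁺ is absent, so NolV is active.
With repressor NolV bound, *quvT* is not transcribed.
So QuvT is not produced.
With no repressor bound, *fubT* is transcribed.
So FubT is produced and active.
Fuculose is absent, so KepE is active.
Norleucine is present, so GixM is active.
With repressor GixM bound, *torJ* is not transcribed.
So TorJ is not produced.
No repressor is bound and FubT and KepE are active, so *vorL* is transcribed.

ON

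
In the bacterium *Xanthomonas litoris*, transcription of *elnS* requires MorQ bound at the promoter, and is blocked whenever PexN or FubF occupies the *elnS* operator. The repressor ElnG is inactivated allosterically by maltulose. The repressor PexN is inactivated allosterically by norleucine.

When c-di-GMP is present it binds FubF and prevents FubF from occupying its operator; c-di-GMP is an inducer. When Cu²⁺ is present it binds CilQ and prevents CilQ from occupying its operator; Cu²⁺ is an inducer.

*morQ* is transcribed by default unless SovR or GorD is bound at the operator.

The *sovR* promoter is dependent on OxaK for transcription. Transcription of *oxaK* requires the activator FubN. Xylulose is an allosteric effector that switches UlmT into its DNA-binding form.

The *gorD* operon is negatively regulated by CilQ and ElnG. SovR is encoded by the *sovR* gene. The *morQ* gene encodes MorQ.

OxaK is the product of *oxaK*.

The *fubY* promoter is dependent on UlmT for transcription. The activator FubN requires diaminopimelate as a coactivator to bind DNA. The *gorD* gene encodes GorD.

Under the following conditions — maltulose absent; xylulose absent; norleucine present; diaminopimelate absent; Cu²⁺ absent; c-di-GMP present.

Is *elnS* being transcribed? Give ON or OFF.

ON

Norleucine is present, so PexN is inactive.
Diaminopimelate is absent, so FubN is inactive.
Required activator FubN is absent, so *oxaK* is not transcribed.
So OxaK is not produced.
Required activator OxaK is absent, so *sovR* is not transcribed.
So SovR is not produced.
Cu²⁺ is absent, so CilQ is active.
Maltulose is absent, so ElnG is active.
With repressor CilQ bound, *gorD* is not transcribed.
So GorD is not produced.
With no repressor bound, *morQ* is transcribed.
So MorQ is produced and active.
c-di-GMP is present, so FubF is inactive.
No repressor is bound and MorQ is active, so *elnS* is transcribed.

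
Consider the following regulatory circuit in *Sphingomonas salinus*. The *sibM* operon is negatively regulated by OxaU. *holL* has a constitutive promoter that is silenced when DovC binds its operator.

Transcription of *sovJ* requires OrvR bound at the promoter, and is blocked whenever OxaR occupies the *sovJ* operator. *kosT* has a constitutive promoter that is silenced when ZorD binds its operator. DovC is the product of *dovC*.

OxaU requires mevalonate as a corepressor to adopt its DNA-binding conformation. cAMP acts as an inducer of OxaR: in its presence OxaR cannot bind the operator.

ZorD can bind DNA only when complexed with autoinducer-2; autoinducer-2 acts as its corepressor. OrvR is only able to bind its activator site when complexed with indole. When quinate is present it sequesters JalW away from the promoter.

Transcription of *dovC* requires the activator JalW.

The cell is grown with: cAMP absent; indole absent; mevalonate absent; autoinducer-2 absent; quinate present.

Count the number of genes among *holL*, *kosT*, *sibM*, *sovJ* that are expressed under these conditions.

3

Quinate is present, so JalW is inactive.
Required activator JalW is absent, so *dovC* is not transcribed.
So DovC is not produced.
With no repressor bound, *holL* is transcribed.
→ *holL* is ON.
Autoinducer-2 is absent, so ZorD is inactive.
With no repressor bound, *kosT* is transcribed.
→ *kosT* is ON.
Mevalonate is absent, so OxaU is inactive.
With no repressor bound, *sibM* is transcribed.
→ *sibM* is ON.
Indole is absent, so OrvR is inactive.
cAMP is absent, so OxaR is active.
With repressor OxaR bound, *sovJ* is not transcribed.
→ *sovJ* is OFF.
3 of the 4 genes are transcribed.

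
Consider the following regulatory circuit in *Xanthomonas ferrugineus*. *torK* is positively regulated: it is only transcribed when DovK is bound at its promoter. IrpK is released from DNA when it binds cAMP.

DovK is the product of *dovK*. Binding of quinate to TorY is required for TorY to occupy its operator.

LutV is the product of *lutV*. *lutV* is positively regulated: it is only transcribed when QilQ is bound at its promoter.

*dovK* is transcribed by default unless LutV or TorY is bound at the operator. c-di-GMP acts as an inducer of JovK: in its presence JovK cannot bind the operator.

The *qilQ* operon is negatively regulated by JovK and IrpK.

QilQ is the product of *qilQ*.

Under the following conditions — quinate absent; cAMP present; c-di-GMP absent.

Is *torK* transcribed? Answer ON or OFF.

ON

c-di-GMP is absent, so JovK is active.
cAMP is present, so IrpK is inactive.
With repressor JovK bound, *qilQ* is not transcribed.
So QilQ is not produced.
Required activator QilQ is absent, so *lutV* is not transcribed.
So LutV is not produced.
Quinate is absent, so TorY is inactive.
With no repressor bound, *dovK* is transcribed.
So DovK is produced and active.
No repressor is bound and DovK is active, so *torK* is transcribed.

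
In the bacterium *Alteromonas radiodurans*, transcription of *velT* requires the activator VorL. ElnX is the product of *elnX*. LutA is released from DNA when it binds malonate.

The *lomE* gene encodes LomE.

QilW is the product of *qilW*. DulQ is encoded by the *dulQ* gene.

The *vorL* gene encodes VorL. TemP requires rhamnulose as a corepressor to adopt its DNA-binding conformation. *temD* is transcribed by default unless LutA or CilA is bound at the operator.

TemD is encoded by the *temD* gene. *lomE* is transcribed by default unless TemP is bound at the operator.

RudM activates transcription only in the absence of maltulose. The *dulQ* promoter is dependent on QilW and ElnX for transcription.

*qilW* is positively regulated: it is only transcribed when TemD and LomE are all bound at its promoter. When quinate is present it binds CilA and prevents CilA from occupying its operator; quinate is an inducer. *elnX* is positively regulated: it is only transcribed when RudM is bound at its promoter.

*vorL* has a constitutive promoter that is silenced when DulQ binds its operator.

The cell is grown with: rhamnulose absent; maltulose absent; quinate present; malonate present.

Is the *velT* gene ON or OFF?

Malonate is present, so LutA is inactive.
Quinate is present, so CilA is inactive.
With no repressor bound, *temD* is transcribed.
So TemD is produced and active.
Rhamnulose is absent, so TemP is inactive.
With no repressor bound, *lomE* is transcribed.
So LomE is produced and active.
No repressor is bound and TemD and LomE are active, so *qilW* is transcribed.
So QilW is produced and active.
Maltulose is absent, so RudM is active.
No repressor is bound and RudM is active, so *elnX* is transcribed.
So ElnX is produced and active.
No repressor is bound and QilW and ElnX are active, so *dulQ* is transcribed.
So DulQ is produced and active.
With repressor DulQ bound, *vorL* is not transcribed.
So VorL is not produced.
Required activator VorL is absent, so *velT* is not transcribed.

OFF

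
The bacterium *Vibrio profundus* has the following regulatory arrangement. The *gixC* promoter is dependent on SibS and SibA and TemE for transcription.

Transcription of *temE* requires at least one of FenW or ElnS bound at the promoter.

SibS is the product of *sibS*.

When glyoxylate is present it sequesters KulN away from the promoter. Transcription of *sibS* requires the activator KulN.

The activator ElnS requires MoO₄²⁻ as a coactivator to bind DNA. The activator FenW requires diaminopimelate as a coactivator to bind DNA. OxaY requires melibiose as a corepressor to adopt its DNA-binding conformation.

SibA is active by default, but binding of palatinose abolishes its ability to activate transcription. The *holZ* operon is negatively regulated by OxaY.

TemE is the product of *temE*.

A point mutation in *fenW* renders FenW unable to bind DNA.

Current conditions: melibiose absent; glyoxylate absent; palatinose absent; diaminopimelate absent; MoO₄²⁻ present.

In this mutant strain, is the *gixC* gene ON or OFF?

ON

Glyoxylate is absent, so KulN is active.
No repressor is bound and KulN is active, so *sibS* is transcribed.
So SibS is produced and active.
Palatinose is absent, so SibA is active.
FenW is non-functional in this strain, so it has no effect.
MoO₄²⁻ is present, so ElnS is active.
Activator ElnS is present, so *temE* is transcribed.
So TemE is produced and active.
No repressor is bound and SibS and SibA and TemE are active, so *gixC* is transcribed.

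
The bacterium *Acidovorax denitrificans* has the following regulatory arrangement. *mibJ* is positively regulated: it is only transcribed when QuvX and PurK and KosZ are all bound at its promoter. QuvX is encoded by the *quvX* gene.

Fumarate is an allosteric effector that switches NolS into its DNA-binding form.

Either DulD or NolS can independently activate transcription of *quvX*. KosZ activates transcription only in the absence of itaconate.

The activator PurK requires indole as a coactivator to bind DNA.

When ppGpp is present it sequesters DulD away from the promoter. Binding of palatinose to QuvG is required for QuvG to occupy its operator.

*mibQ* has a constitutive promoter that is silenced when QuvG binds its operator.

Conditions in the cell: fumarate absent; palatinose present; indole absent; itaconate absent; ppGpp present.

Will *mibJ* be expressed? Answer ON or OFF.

OFF

ppGpp is present, so DulD is inactive.
Fumarate is absent, so NolS is inactive.
No activator is available at the *quvX* promoter, so *quvX* is not transcribed.
So QuvX is not produced.
Indole is absent, so PurK is inactive.
Itaconate is absent, so KosZ is active.
Required activator QuvX is absent, so *mibJ* is not transcribed.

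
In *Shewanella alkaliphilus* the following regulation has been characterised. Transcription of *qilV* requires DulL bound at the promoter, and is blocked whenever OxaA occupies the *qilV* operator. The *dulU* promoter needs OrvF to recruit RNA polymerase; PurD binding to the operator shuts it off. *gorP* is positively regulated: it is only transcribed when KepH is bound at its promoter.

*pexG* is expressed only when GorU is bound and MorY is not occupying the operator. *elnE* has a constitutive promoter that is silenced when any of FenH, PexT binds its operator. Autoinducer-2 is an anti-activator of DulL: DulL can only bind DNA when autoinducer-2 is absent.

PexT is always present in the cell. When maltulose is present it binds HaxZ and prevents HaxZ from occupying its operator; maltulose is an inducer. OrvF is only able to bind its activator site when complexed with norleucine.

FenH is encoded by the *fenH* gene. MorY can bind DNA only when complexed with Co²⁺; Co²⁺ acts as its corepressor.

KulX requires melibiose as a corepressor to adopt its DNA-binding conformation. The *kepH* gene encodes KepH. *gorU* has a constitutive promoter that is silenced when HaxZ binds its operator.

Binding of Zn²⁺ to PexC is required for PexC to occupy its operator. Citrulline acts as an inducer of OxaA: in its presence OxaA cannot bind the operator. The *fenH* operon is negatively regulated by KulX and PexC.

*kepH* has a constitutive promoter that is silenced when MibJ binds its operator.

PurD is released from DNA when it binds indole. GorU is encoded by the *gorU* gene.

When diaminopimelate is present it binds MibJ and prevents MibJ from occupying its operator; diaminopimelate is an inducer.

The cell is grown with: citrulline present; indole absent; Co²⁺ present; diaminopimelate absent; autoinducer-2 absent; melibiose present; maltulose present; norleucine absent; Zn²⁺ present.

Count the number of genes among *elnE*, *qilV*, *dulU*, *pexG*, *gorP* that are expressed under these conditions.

Melibiose is present, so KulX is active.
Zn²⁺ is present, so PexC is active.
With repressor KulX bound, *fenH* is not transcribed.
So FenH is not produced.
PexT is produced constitutively and is active.
With repressor PexT bound, *elnE* is not transcribed.
→ *elnE* is OFF.
Citrulline is present, so OxaA is inactive.
Autoinducer-2 is absent, so DulL is active.
No repressor is bound and DulL is active, so *qilV* is transcribed.
→ *qilV* is ON.
Indole is absent, so PurD is active.
Norleucine is absent, so OrvF is inactive.
With repressor PurD bound, *dulU* is not transcribed.
→ *dulU* is OFF.
Maltulose is present, so HaxZ is inactive.
With no repressor bound, *gorU* is transcribed.
So GorU is produced and active.
Co²⁺ is present, so MorY is active.
With repressor MorY bound, *pexG* is not transcribed.
→ *pexG* is OFF.
Diaminopimelate is absent, so MibJ is active.
With repressor MibJ bound, *kepH* is not transcribed.
So KepH is not produced.
Required activator KepH is absent, so *gorP* is not transcribed.
→ *gorP* is OFF.
1 of the 5 genes is transcribed.

1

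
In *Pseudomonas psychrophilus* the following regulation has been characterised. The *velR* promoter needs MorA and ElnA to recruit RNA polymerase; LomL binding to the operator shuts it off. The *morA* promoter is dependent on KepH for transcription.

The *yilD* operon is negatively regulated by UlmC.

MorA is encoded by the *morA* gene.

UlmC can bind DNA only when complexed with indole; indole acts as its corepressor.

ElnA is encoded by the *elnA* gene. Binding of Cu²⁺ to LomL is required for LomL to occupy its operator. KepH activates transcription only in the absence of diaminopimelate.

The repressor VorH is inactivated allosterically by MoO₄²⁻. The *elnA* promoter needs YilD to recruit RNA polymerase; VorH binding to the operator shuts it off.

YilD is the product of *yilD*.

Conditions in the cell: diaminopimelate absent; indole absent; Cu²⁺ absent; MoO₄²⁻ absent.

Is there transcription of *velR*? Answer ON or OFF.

OFF

Cu²⁺ is absent, so LomL is inactive.
Diaminopimelate is absent, so KepH is active.
No repressor is bound and KepH is active, so *morA* is transcribed.
So MorA is produced and active.
Indole is absent, so UlmC is inactive.
With no repressor bound, *yilD* is transcribed.
So YilD is produced and active.
MoO₄²⁻ is absent, so VorH is active.
With repressor VorH bound, *elnA* is not transcribed.
So ElnA is not produced.
Required activator ElnA is absent, so *velR* is not transcribed.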